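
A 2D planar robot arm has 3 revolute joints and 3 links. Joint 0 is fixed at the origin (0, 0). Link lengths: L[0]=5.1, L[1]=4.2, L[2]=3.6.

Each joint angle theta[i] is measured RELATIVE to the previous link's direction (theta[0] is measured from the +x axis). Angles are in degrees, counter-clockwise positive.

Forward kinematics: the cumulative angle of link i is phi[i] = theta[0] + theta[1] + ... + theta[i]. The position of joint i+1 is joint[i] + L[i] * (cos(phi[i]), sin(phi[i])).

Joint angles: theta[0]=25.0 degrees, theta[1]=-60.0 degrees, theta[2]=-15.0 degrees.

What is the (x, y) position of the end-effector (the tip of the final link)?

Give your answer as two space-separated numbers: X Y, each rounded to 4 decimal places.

joint[0] = (0.0000, 0.0000)  (base)
link 0: phi[0] = 25 = 25 deg
  cos(25 deg) = 0.9063, sin(25 deg) = 0.4226
  joint[1] = (0.0000, 0.0000) + 5.1 * (0.9063, 0.4226) = (0.0000 + 4.6222, 0.0000 + 2.1554) = (4.6222, 2.1554)
link 1: phi[1] = 25 + -60 = -35 deg
  cos(-35 deg) = 0.8192, sin(-35 deg) = -0.5736
  joint[2] = (4.6222, 2.1554) + 4.2 * (0.8192, -0.5736) = (4.6222 + 3.4404, 2.1554 + -2.4090) = (8.0626, -0.2537)
link 2: phi[2] = 25 + -60 + -15 = -50 deg
  cos(-50 deg) = 0.6428, sin(-50 deg) = -0.7660
  joint[3] = (8.0626, -0.2537) + 3.6 * (0.6428, -0.7660) = (8.0626 + 2.3140, -0.2537 + -2.7578) = (10.3766, -3.0114)
End effector: (10.3766, -3.0114)

Answer: 10.3766 -3.0114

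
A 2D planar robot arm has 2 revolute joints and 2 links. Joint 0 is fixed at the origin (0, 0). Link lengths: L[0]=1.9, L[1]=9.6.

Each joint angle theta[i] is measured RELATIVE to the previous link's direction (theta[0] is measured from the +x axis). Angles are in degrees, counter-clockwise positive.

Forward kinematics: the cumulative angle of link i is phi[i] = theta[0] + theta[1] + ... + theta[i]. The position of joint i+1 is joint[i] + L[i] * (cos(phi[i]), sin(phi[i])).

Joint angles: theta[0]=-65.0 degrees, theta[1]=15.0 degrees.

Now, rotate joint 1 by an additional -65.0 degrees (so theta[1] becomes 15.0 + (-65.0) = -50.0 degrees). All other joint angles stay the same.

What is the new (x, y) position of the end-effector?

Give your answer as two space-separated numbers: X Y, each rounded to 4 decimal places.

joint[0] = (0.0000, 0.0000)  (base)
link 0: phi[0] = -65 = -65 deg
  cos(-65 deg) = 0.4226, sin(-65 deg) = -0.9063
  joint[1] = (0.0000, 0.0000) + 1.9 * (0.4226, -0.9063) = (0.0000 + 0.8030, 0.0000 + -1.7220) = (0.8030, -1.7220)
link 1: phi[1] = -65 + -50 = -115 deg
  cos(-115 deg) = -0.4226, sin(-115 deg) = -0.9063
  joint[2] = (0.8030, -1.7220) + 9.6 * (-0.4226, -0.9063) = (0.8030 + -4.0571, -1.7220 + -8.7006) = (-3.2542, -10.4225)
End effector: (-3.2542, -10.4225)

Answer: -3.2542 -10.4225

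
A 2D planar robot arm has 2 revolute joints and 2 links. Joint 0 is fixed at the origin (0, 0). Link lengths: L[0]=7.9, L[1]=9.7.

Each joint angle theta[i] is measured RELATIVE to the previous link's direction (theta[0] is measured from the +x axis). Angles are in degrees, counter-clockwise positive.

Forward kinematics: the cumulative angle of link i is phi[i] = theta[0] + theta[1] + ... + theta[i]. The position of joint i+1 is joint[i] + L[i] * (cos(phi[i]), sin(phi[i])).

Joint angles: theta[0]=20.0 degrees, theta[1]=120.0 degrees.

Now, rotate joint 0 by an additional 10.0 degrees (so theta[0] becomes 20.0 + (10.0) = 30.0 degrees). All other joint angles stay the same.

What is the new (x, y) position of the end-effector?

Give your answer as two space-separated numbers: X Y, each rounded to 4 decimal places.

joint[0] = (0.0000, 0.0000)  (base)
link 0: phi[0] = 30 = 30 deg
  cos(30 deg) = 0.8660, sin(30 deg) = 0.5000
  joint[1] = (0.0000, 0.0000) + 7.9 * (0.8660, 0.5000) = (0.0000 + 6.8416, 0.0000 + 3.9500) = (6.8416, 3.9500)
link 1: phi[1] = 30 + 120 = 150 deg
  cos(150 deg) = -0.8660, sin(150 deg) = 0.5000
  joint[2] = (6.8416, 3.9500) + 9.7 * (-0.8660, 0.5000) = (6.8416 + -8.4004, 3.9500 + 4.8500) = (-1.5588, 8.8000)
End effector: (-1.5588, 8.8000)

Answer: -1.5588 8.8000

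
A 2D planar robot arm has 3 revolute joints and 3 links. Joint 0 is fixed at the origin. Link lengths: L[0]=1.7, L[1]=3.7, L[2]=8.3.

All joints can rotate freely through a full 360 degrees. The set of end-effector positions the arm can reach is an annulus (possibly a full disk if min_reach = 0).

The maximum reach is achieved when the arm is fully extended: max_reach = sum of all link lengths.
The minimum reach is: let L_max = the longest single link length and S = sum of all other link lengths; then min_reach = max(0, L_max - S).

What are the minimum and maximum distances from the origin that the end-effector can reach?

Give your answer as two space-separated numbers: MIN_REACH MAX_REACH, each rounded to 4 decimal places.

Answer: 2.9000 13.7000

Derivation:
Link lengths: [1.7, 3.7, 8.3]
max_reach = 1.7 + 3.7 + 8.3 = 13.7
L_max = max([1.7, 3.7, 8.3]) = 8.3
S (sum of others) = 13.7 - 8.3 = 5.4
min_reach = max(0, 8.3 - 5.4) = max(0, 2.9) = 2.9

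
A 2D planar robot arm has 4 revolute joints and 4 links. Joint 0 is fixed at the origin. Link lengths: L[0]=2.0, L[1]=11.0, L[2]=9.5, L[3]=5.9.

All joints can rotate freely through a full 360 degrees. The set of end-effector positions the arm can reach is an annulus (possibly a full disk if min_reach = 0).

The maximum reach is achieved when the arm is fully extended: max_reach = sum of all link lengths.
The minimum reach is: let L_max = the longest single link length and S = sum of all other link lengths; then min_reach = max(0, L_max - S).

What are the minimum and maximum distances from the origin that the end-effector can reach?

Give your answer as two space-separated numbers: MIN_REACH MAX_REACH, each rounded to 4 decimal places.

Link lengths: [2.0, 11.0, 9.5, 5.9]
max_reach = 2 + 11 + 9.5 + 5.9 = 28.4
L_max = max([2.0, 11.0, 9.5, 5.9]) = 11
S (sum of others) = 28.4 - 11 = 17.4
min_reach = max(0, 11 - 17.4) = max(0, -6.4) = 0

Answer: 0.0000 28.4000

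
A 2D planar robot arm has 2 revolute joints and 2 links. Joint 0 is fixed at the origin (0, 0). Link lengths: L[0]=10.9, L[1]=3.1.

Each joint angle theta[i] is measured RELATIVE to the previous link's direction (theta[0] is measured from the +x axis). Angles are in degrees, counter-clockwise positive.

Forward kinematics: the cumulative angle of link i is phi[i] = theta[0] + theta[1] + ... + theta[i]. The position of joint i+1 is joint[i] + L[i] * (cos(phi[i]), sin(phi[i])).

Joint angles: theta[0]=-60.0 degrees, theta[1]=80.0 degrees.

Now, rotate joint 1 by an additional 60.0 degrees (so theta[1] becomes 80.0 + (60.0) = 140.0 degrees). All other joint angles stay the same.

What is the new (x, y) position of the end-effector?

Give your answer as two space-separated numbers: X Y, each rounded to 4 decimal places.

Answer: 5.9883 -6.3868

Derivation:
joint[0] = (0.0000, 0.0000)  (base)
link 0: phi[0] = -60 = -60 deg
  cos(-60 deg) = 0.5000, sin(-60 deg) = -0.8660
  joint[1] = (0.0000, 0.0000) + 10.9 * (0.5000, -0.8660) = (0.0000 + 5.4500, 0.0000 + -9.4397) = (5.4500, -9.4397)
link 1: phi[1] = -60 + 140 = 80 deg
  cos(80 deg) = 0.1736, sin(80 deg) = 0.9848
  joint[2] = (5.4500, -9.4397) + 3.1 * (0.1736, 0.9848) = (5.4500 + 0.5383, -9.4397 + 3.0529) = (5.9883, -6.3868)
End effector: (5.9883, -6.3868)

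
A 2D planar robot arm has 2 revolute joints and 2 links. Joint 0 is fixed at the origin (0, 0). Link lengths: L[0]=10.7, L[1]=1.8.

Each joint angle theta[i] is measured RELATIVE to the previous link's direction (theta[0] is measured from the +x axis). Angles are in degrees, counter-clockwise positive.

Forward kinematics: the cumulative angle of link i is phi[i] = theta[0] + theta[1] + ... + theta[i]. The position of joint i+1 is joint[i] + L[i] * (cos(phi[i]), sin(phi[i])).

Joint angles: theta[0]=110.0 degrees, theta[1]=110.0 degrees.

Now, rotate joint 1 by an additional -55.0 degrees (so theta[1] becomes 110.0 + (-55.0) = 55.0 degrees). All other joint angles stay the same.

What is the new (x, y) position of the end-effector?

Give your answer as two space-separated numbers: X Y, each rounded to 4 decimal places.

joint[0] = (0.0000, 0.0000)  (base)
link 0: phi[0] = 110 = 110 deg
  cos(110 deg) = -0.3420, sin(110 deg) = 0.9397
  joint[1] = (0.0000, 0.0000) + 10.7 * (-0.3420, 0.9397) = (0.0000 + -3.6596, 0.0000 + 10.0547) = (-3.6596, 10.0547)
link 1: phi[1] = 110 + 55 = 165 deg
  cos(165 deg) = -0.9659, sin(165 deg) = 0.2588
  joint[2] = (-3.6596, 10.0547) + 1.8 * (-0.9659, 0.2588) = (-3.6596 + -1.7387, 10.0547 + 0.4659) = (-5.3983, 10.5206)
End effector: (-5.3983, 10.5206)

Answer: -5.3983 10.5206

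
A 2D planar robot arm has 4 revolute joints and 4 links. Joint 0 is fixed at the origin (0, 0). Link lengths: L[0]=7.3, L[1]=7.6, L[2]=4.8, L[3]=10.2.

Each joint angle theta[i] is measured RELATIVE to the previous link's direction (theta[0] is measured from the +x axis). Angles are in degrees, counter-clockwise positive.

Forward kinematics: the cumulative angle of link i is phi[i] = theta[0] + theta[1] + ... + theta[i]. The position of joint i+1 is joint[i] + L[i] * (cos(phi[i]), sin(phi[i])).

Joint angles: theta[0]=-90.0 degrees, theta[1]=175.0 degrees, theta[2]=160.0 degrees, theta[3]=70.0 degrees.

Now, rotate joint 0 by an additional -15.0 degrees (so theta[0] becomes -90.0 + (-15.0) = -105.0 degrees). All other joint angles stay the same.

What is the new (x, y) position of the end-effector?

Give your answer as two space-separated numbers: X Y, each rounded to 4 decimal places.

Answer: 2.7246 -12.4201

Derivation:
joint[0] = (0.0000, 0.0000)  (base)
link 0: phi[0] = -105 = -105 deg
  cos(-105 deg) = -0.2588, sin(-105 deg) = -0.9659
  joint[1] = (0.0000, 0.0000) + 7.3 * (-0.2588, -0.9659) = (0.0000 + -1.8894, 0.0000 + -7.0513) = (-1.8894, -7.0513)
link 1: phi[1] = -105 + 175 = 70 deg
  cos(70 deg) = 0.3420, sin(70 deg) = 0.9397
  joint[2] = (-1.8894, -7.0513) + 7.6 * (0.3420, 0.9397) = (-1.8894 + 2.5994, -7.0513 + 7.1417) = (0.7100, 0.0904)
link 2: phi[2] = -105 + 175 + 160 = 230 deg
  cos(230 deg) = -0.6428, sin(230 deg) = -0.7660
  joint[3] = (0.7100, 0.0904) + 4.8 * (-0.6428, -0.7660) = (0.7100 + -3.0854, 0.0904 + -3.6770) = (-2.3754, -3.5866)
link 3: phi[3] = -105 + 175 + 160 + 70 = 300 deg
  cos(300 deg) = 0.5000, sin(300 deg) = -0.8660
  joint[4] = (-2.3754, -3.5866) + 10.2 * (0.5000, -0.8660) = (-2.3754 + 5.1000, -3.5866 + -8.8335) = (2.7246, -12.4201)
End effector: (2.7246, -12.4201)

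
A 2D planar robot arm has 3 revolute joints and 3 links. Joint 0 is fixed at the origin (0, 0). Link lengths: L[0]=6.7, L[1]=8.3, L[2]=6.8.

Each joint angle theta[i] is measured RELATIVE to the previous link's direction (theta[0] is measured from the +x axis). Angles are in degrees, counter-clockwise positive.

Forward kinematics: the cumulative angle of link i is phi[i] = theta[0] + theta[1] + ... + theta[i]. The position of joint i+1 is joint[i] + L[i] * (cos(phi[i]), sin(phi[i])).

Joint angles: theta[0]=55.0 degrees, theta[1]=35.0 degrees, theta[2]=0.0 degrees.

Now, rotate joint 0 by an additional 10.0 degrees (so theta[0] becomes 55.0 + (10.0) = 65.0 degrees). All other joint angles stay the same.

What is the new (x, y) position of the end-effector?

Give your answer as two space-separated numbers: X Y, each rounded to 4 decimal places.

Answer: 0.2095 20.9429

Derivation:
joint[0] = (0.0000, 0.0000)  (base)
link 0: phi[0] = 65 = 65 deg
  cos(65 deg) = 0.4226, sin(65 deg) = 0.9063
  joint[1] = (0.0000, 0.0000) + 6.7 * (0.4226, 0.9063) = (0.0000 + 2.8315, 0.0000 + 6.0723) = (2.8315, 6.0723)
link 1: phi[1] = 65 + 35 = 100 deg
  cos(100 deg) = -0.1736, sin(100 deg) = 0.9848
  joint[2] = (2.8315, 6.0723) + 8.3 * (-0.1736, 0.9848) = (2.8315 + -1.4413, 6.0723 + 8.1739) = (1.3903, 14.2462)
link 2: phi[2] = 65 + 35 + 0 = 100 deg
  cos(100 deg) = -0.1736, sin(100 deg) = 0.9848
  joint[3] = (1.3903, 14.2462) + 6.8 * (-0.1736, 0.9848) = (1.3903 + -1.1808, 14.2462 + 6.6967) = (0.2095, 20.9429)
End effector: (0.2095, 20.9429)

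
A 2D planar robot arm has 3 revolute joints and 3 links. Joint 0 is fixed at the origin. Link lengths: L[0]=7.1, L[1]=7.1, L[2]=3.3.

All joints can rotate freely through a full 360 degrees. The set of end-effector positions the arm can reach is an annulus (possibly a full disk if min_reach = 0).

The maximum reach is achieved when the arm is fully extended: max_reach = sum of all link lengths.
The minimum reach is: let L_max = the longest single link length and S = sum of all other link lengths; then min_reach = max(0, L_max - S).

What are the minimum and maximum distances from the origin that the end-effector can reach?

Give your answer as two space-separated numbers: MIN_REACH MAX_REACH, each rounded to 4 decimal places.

Answer: 0.0000 17.5000

Derivation:
Link lengths: [7.1, 7.1, 3.3]
max_reach = 7.1 + 7.1 + 3.3 = 17.5
L_max = max([7.1, 7.1, 3.3]) = 7.1
S (sum of others) = 17.5 - 7.1 = 10.4
min_reach = max(0, 7.1 - 10.4) = max(0, -3.3) = 0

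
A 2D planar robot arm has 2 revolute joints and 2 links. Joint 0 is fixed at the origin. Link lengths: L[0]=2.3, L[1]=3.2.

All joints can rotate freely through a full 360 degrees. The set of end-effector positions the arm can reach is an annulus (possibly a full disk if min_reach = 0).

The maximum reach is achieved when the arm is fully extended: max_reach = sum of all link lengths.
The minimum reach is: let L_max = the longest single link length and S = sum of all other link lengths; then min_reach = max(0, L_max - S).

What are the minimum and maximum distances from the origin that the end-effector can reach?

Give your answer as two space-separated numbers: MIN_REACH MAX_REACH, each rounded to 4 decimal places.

Link lengths: [2.3, 3.2]
max_reach = 2.3 + 3.2 = 5.5
L_max = max([2.3, 3.2]) = 3.2
S (sum of others) = 5.5 - 3.2 = 2.3
min_reach = max(0, 3.2 - 2.3) = max(0, 0.9) = 0.9

Answer: 0.9000 5.5000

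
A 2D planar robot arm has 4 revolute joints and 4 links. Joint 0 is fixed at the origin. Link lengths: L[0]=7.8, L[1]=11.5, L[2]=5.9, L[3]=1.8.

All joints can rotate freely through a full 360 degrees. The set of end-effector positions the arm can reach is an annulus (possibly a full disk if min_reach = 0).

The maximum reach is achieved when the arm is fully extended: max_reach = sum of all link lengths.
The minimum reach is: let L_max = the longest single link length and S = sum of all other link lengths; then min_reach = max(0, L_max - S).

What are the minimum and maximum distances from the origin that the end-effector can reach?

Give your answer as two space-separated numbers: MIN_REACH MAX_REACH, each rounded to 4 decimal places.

Link lengths: [7.8, 11.5, 5.9, 1.8]
max_reach = 7.8 + 11.5 + 5.9 + 1.8 = 27
L_max = max([7.8, 11.5, 5.9, 1.8]) = 11.5
S (sum of others) = 27 - 11.5 = 15.5
min_reach = max(0, 11.5 - 15.5) = max(0, -4) = 0

Answer: 0.0000 27.0000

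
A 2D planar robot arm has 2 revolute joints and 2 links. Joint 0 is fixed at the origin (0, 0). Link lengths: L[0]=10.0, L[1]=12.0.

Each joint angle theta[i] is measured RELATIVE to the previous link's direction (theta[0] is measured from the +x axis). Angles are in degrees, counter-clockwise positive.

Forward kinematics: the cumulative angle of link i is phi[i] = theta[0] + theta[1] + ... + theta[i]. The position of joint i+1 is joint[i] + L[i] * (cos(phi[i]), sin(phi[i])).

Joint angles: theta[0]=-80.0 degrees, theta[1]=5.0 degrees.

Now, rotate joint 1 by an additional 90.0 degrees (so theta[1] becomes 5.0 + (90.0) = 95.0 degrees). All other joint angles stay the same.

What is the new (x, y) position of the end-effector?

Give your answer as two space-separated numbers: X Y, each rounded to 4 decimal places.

joint[0] = (0.0000, 0.0000)  (base)
link 0: phi[0] = -80 = -80 deg
  cos(-80 deg) = 0.1736, sin(-80 deg) = -0.9848
  joint[1] = (0.0000, 0.0000) + 10 * (0.1736, -0.9848) = (0.0000 + 1.7365, 0.0000 + -9.8481) = (1.7365, -9.8481)
link 1: phi[1] = -80 + 95 = 15 deg
  cos(15 deg) = 0.9659, sin(15 deg) = 0.2588
  joint[2] = (1.7365, -9.8481) + 12 * (0.9659, 0.2588) = (1.7365 + 11.5911, -9.8481 + 3.1058) = (13.3276, -6.7422)
End effector: (13.3276, -6.7422)

Answer: 13.3276 -6.7422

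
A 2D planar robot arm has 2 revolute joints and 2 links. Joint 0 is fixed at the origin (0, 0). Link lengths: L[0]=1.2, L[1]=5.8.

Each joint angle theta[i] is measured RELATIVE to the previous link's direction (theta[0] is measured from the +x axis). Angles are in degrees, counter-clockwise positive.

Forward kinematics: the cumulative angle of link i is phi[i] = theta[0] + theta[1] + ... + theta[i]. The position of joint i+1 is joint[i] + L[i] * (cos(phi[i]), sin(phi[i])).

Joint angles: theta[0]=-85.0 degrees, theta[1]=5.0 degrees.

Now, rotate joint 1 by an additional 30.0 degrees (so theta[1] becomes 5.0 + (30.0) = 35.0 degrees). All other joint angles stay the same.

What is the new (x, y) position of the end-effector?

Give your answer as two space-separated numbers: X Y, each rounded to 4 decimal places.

joint[0] = (0.0000, 0.0000)  (base)
link 0: phi[0] = -85 = -85 deg
  cos(-85 deg) = 0.0872, sin(-85 deg) = -0.9962
  joint[1] = (0.0000, 0.0000) + 1.2 * (0.0872, -0.9962) = (0.0000 + 0.1046, 0.0000 + -1.1954) = (0.1046, -1.1954)
link 1: phi[1] = -85 + 35 = -50 deg
  cos(-50 deg) = 0.6428, sin(-50 deg) = -0.7660
  joint[2] = (0.1046, -1.1954) + 5.8 * (0.6428, -0.7660) = (0.1046 + 3.7282, -1.1954 + -4.4431) = (3.8328, -5.6385)
End effector: (3.8328, -5.6385)

Answer: 3.8328 -5.6385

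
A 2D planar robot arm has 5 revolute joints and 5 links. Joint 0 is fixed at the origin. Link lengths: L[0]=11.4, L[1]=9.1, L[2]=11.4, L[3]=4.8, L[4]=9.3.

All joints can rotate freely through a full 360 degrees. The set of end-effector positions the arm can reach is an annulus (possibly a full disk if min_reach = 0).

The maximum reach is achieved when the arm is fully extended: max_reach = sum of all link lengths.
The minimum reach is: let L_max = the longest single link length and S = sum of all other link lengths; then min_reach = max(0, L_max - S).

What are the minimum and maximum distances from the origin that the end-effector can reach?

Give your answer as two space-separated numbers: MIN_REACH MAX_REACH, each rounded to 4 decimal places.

Answer: 0.0000 46.0000

Derivation:
Link lengths: [11.4, 9.1, 11.4, 4.8, 9.3]
max_reach = 11.4 + 9.1 + 11.4 + 4.8 + 9.3 = 46
L_max = max([11.4, 9.1, 11.4, 4.8, 9.3]) = 11.4
S (sum of others) = 46 - 11.4 = 34.6
min_reach = max(0, 11.4 - 34.6) = max(0, -23.2) = 0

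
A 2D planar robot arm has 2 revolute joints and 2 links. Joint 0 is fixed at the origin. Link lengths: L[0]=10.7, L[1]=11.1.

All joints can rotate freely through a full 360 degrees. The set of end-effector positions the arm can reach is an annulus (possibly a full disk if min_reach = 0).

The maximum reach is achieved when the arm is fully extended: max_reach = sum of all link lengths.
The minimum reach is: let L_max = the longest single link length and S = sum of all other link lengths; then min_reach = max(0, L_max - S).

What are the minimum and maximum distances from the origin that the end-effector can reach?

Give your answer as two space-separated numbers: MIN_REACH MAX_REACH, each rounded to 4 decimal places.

Answer: 0.4000 21.8000

Derivation:
Link lengths: [10.7, 11.1]
max_reach = 10.7 + 11.1 = 21.8
L_max = max([10.7, 11.1]) = 11.1
S (sum of others) = 21.8 - 11.1 = 10.7
min_reach = max(0, 11.1 - 10.7) = max(0, 0.4) = 0.4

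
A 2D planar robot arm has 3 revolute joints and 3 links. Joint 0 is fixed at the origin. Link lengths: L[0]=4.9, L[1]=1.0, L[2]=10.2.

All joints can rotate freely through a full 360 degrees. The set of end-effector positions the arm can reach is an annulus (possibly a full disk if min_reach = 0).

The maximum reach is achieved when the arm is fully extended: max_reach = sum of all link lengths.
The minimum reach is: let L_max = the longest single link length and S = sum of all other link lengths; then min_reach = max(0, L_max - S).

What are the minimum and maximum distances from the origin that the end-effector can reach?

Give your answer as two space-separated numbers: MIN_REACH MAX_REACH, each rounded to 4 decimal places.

Answer: 4.3000 16.1000

Derivation:
Link lengths: [4.9, 1.0, 10.2]
max_reach = 4.9 + 1 + 10.2 = 16.1
L_max = max([4.9, 1.0, 10.2]) = 10.2
S (sum of others) = 16.1 - 10.2 = 5.9
min_reach = max(0, 10.2 - 5.9) = max(0, 4.3) = 4.3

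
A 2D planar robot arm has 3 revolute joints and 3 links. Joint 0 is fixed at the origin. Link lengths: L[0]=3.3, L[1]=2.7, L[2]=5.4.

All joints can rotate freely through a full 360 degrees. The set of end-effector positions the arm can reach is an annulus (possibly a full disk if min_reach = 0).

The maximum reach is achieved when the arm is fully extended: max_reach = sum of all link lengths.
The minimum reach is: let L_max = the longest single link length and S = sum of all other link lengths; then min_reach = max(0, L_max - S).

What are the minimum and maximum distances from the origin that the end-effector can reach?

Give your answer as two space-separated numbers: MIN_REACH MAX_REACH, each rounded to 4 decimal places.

Answer: 0.0000 11.4000

Derivation:
Link lengths: [3.3, 2.7, 5.4]
max_reach = 3.3 + 2.7 + 5.4 = 11.4
L_max = max([3.3, 2.7, 5.4]) = 5.4
S (sum of others) = 11.4 - 5.4 = 6
min_reach = max(0, 5.4 - 6) = max(0, -0.6) = 0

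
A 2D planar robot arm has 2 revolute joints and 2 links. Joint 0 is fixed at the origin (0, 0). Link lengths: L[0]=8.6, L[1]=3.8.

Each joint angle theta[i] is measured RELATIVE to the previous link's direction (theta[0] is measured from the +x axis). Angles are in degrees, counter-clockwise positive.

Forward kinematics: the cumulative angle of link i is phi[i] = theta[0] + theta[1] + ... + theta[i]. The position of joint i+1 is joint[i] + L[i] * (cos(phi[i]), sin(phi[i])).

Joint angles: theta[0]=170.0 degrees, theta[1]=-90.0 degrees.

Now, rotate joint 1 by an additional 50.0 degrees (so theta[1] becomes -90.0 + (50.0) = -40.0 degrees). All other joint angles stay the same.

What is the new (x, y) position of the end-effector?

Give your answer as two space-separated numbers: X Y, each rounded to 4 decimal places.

joint[0] = (0.0000, 0.0000)  (base)
link 0: phi[0] = 170 = 170 deg
  cos(170 deg) = -0.9848, sin(170 deg) = 0.1736
  joint[1] = (0.0000, 0.0000) + 8.6 * (-0.9848, 0.1736) = (0.0000 + -8.4693, 0.0000 + 1.4934) = (-8.4693, 1.4934)
link 1: phi[1] = 170 + -40 = 130 deg
  cos(130 deg) = -0.6428, sin(130 deg) = 0.7660
  joint[2] = (-8.4693, 1.4934) + 3.8 * (-0.6428, 0.7660) = (-8.4693 + -2.4426, 1.4934 + 2.9110) = (-10.9119, 4.4043)
End effector: (-10.9119, 4.4043)

Answer: -10.9119 4.4043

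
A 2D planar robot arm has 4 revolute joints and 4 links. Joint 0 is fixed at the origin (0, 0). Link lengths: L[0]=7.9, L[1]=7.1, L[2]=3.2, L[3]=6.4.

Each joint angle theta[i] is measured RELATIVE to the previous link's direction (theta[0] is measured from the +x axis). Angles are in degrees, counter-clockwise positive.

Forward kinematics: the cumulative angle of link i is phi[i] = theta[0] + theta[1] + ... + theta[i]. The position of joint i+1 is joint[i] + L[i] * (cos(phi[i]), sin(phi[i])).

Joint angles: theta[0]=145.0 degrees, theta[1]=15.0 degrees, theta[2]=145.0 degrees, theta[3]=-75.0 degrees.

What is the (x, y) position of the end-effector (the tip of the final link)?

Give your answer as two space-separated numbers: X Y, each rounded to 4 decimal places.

Answer: -15.4215 -0.5644

Derivation:
joint[0] = (0.0000, 0.0000)  (base)
link 0: phi[0] = 145 = 145 deg
  cos(145 deg) = -0.8192, sin(145 deg) = 0.5736
  joint[1] = (0.0000, 0.0000) + 7.9 * (-0.8192, 0.5736) = (0.0000 + -6.4713, 0.0000 + 4.5313) = (-6.4713, 4.5313)
link 1: phi[1] = 145 + 15 = 160 deg
  cos(160 deg) = -0.9397, sin(160 deg) = 0.3420
  joint[2] = (-6.4713, 4.5313) + 7.1 * (-0.9397, 0.3420) = (-6.4713 + -6.6718, 4.5313 + 2.4283) = (-13.1431, 6.9596)
link 2: phi[2] = 145 + 15 + 145 = 305 deg
  cos(305 deg) = 0.5736, sin(305 deg) = -0.8192
  joint[3] = (-13.1431, 6.9596) + 3.2 * (0.5736, -0.8192) = (-13.1431 + 1.8354, 6.9596 + -2.6213) = (-11.3077, 4.3383)
link 3: phi[3] = 145 + 15 + 145 + -75 = 230 deg
  cos(230 deg) = -0.6428, sin(230 deg) = -0.7660
  joint[4] = (-11.3077, 4.3383) + 6.4 * (-0.6428, -0.7660) = (-11.3077 + -4.1138, 4.3383 + -4.9027) = (-15.4215, -0.5644)
End effector: (-15.4215, -0.5644)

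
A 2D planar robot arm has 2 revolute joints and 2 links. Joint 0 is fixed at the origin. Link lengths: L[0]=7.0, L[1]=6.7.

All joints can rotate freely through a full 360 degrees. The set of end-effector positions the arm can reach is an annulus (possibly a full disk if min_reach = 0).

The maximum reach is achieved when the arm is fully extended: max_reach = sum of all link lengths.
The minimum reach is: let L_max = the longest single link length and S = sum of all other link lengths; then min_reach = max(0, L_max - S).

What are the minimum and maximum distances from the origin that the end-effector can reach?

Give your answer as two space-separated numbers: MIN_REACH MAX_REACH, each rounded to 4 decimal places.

Answer: 0.3000 13.7000

Derivation:
Link lengths: [7.0, 6.7]
max_reach = 7 + 6.7 = 13.7
L_max = max([7.0, 6.7]) = 7
S (sum of others) = 13.7 - 7 = 6.7
min_reach = max(0, 7 - 6.7) = max(0, 0.3) = 0.3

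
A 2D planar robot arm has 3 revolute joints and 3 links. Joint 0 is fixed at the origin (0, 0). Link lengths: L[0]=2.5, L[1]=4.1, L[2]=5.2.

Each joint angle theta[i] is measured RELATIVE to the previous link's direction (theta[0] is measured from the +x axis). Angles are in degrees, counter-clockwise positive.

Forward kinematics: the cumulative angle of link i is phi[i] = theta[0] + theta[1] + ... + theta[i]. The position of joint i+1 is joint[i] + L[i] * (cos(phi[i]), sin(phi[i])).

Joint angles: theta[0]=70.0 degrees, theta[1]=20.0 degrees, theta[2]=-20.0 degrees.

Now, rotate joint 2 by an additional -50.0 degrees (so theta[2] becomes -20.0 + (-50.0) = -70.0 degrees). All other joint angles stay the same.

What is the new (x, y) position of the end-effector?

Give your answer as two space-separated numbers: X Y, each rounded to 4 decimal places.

Answer: 5.7415 8.2277

Derivation:
joint[0] = (0.0000, 0.0000)  (base)
link 0: phi[0] = 70 = 70 deg
  cos(70 deg) = 0.3420, sin(70 deg) = 0.9397
  joint[1] = (0.0000, 0.0000) + 2.5 * (0.3420, 0.9397) = (0.0000 + 0.8551, 0.0000 + 2.3492) = (0.8551, 2.3492)
link 1: phi[1] = 70 + 20 = 90 deg
  cos(90 deg) = 0.0000, sin(90 deg) = 1.0000
  joint[2] = (0.8551, 2.3492) + 4.1 * (0.0000, 1.0000) = (0.8551 + 0.0000, 2.3492 + 4.1000) = (0.8551, 6.4492)
link 2: phi[2] = 70 + 20 + -70 = 20 deg
  cos(20 deg) = 0.9397, sin(20 deg) = 0.3420
  joint[3] = (0.8551, 6.4492) + 5.2 * (0.9397, 0.3420) = (0.8551 + 4.8864, 6.4492 + 1.7785) = (5.7415, 8.2277)
End effector: (5.7415, 8.2277)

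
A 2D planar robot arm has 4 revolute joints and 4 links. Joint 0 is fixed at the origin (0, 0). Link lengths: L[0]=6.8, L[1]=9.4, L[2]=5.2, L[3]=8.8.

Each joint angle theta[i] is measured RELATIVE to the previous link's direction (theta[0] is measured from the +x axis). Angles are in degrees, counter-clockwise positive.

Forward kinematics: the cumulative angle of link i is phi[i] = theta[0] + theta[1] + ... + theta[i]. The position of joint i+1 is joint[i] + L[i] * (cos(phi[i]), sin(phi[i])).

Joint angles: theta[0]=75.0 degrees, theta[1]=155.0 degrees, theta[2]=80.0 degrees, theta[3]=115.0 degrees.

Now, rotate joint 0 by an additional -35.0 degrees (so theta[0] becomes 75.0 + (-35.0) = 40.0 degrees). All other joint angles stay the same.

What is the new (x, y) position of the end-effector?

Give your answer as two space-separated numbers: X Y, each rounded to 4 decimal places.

Answer: 4.2036 1.1578

Derivation:
joint[0] = (0.0000, 0.0000)  (base)
link 0: phi[0] = 40 = 40 deg
  cos(40 deg) = 0.7660, sin(40 deg) = 0.6428
  joint[1] = (0.0000, 0.0000) + 6.8 * (0.7660, 0.6428) = (0.0000 + 5.2091, 0.0000 + 4.3710) = (5.2091, 4.3710)
link 1: phi[1] = 40 + 155 = 195 deg
  cos(195 deg) = -0.9659, sin(195 deg) = -0.2588
  joint[2] = (5.2091, 4.3710) + 9.4 * (-0.9659, -0.2588) = (5.2091 + -9.0797, 4.3710 + -2.4329) = (-3.8706, 1.9381)
link 2: phi[2] = 40 + 155 + 80 = 275 deg
  cos(275 deg) = 0.0872, sin(275 deg) = -0.9962
  joint[3] = (-3.8706, 1.9381) + 5.2 * (0.0872, -0.9962) = (-3.8706 + 0.4532, 1.9381 + -5.1802) = (-3.4174, -3.2422)
link 3: phi[3] = 40 + 155 + 80 + 115 = 390 deg
  cos(390 deg) = 0.8660, sin(390 deg) = 0.5000
  joint[4] = (-3.4174, -3.2422) + 8.8 * (0.8660, 0.5000) = (-3.4174 + 7.6210, -3.2422 + 4.4000) = (4.2036, 1.1578)
End effector: (4.2036, 1.1578)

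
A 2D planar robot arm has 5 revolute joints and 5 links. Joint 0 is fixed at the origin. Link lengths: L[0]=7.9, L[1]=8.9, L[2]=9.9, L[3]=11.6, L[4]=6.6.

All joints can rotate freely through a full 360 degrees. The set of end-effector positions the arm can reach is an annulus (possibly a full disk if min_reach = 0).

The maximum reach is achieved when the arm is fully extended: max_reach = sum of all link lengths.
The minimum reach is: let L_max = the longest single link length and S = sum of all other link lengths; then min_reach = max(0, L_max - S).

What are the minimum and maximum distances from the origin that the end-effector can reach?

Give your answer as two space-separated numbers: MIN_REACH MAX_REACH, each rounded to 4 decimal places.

Answer: 0.0000 44.9000

Derivation:
Link lengths: [7.9, 8.9, 9.9, 11.6, 6.6]
max_reach = 7.9 + 8.9 + 9.9 + 11.6 + 6.6 = 44.9
L_max = max([7.9, 8.9, 9.9, 11.6, 6.6]) = 11.6
S (sum of others) = 44.9 - 11.6 = 33.3
min_reach = max(0, 11.6 - 33.3) = max(0, -21.7) = 0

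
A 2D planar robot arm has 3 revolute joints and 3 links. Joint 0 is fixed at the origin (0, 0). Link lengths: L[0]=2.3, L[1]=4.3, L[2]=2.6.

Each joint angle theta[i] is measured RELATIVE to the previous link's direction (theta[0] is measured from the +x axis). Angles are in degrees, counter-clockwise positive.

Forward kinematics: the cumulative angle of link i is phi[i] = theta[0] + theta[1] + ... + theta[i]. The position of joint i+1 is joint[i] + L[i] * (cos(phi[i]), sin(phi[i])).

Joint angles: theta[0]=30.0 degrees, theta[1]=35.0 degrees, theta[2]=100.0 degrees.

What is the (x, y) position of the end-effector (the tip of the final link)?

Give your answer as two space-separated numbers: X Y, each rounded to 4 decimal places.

joint[0] = (0.0000, 0.0000)  (base)
link 0: phi[0] = 30 = 30 deg
  cos(30 deg) = 0.8660, sin(30 deg) = 0.5000
  joint[1] = (0.0000, 0.0000) + 2.3 * (0.8660, 0.5000) = (0.0000 + 1.9919, 0.0000 + 1.1500) = (1.9919, 1.1500)
link 1: phi[1] = 30 + 35 = 65 deg
  cos(65 deg) = 0.4226, sin(65 deg) = 0.9063
  joint[2] = (1.9919, 1.1500) + 4.3 * (0.4226, 0.9063) = (1.9919 + 1.8173, 1.1500 + 3.8971) = (3.8091, 5.0471)
link 2: phi[2] = 30 + 35 + 100 = 165 deg
  cos(165 deg) = -0.9659, sin(165 deg) = 0.2588
  joint[3] = (3.8091, 5.0471) + 2.6 * (-0.9659, 0.2588) = (3.8091 + -2.5114, 5.0471 + 0.6729) = (1.2977, 5.7201)
End effector: (1.2977, 5.7201)

Answer: 1.2977 5.7201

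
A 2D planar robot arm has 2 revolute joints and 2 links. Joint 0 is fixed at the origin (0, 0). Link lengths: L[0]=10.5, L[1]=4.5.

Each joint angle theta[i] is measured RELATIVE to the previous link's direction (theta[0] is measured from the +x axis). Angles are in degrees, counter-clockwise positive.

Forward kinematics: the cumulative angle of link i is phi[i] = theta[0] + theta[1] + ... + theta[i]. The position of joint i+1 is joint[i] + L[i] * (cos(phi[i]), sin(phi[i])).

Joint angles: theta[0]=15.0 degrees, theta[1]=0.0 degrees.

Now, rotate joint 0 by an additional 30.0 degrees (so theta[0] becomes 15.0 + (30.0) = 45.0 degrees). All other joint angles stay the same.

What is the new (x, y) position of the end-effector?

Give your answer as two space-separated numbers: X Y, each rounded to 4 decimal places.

Answer: 10.6066 10.6066

Derivation:
joint[0] = (0.0000, 0.0000)  (base)
link 0: phi[0] = 45 = 45 deg
  cos(45 deg) = 0.7071, sin(45 deg) = 0.7071
  joint[1] = (0.0000, 0.0000) + 10.5 * (0.7071, 0.7071) = (0.0000 + 7.4246, 0.0000 + 7.4246) = (7.4246, 7.4246)
link 1: phi[1] = 45 + 0 = 45 deg
  cos(45 deg) = 0.7071, sin(45 deg) = 0.7071
  joint[2] = (7.4246, 7.4246) + 4.5 * (0.7071, 0.7071) = (7.4246 + 3.1820, 7.4246 + 3.1820) = (10.6066, 10.6066)
End effector: (10.6066, 10.6066)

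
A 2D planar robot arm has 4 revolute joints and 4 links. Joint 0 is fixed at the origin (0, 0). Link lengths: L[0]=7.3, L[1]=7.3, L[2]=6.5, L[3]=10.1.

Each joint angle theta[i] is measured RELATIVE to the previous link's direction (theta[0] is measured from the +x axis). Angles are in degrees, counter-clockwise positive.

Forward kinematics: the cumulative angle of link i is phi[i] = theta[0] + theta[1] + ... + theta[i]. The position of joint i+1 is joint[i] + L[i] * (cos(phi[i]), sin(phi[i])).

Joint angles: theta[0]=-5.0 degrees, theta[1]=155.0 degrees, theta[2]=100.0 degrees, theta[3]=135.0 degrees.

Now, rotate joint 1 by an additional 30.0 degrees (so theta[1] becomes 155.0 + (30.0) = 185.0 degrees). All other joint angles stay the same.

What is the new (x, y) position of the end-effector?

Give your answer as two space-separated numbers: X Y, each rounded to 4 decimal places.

Answer: 6.8941 1.2359

Derivation:
joint[0] = (0.0000, 0.0000)  (base)
link 0: phi[0] = -5 = -5 deg
  cos(-5 deg) = 0.9962, sin(-5 deg) = -0.0872
  joint[1] = (0.0000, 0.0000) + 7.3 * (0.9962, -0.0872) = (0.0000 + 7.2722, 0.0000 + -0.6362) = (7.2722, -0.6362)
link 1: phi[1] = -5 + 185 = 180 deg
  cos(180 deg) = -1.0000, sin(180 deg) = 0.0000
  joint[2] = (7.2722, -0.6362) + 7.3 * (-1.0000, 0.0000) = (7.2722 + -7.3000, -0.6362 + 0.0000) = (-0.0278, -0.6362)
link 2: phi[2] = -5 + 185 + 100 = 280 deg
  cos(280 deg) = 0.1736, sin(280 deg) = -0.9848
  joint[3] = (-0.0278, -0.6362) + 6.5 * (0.1736, -0.9848) = (-0.0278 + 1.1287, -0.6362 + -6.4013) = (1.1009, -7.0375)
link 3: phi[3] = -5 + 185 + 100 + 135 = 415 deg
  cos(415 deg) = 0.5736, sin(415 deg) = 0.8192
  joint[4] = (1.1009, -7.0375) + 10.1 * (0.5736, 0.8192) = (1.1009 + 5.7931, -7.0375 + 8.2734) = (6.8941, 1.2359)
End effector: (6.8941, 1.2359)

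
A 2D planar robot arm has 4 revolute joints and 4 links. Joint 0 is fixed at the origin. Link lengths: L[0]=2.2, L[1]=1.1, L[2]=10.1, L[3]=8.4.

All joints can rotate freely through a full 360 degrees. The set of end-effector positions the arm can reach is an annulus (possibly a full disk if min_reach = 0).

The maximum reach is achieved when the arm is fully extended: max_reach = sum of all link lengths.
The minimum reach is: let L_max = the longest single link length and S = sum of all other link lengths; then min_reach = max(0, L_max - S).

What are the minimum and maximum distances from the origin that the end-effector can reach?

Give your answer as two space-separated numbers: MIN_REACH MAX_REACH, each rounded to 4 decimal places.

Link lengths: [2.2, 1.1, 10.1, 8.4]
max_reach = 2.2 + 1.1 + 10.1 + 8.4 = 21.8
L_max = max([2.2, 1.1, 10.1, 8.4]) = 10.1
S (sum of others) = 21.8 - 10.1 = 11.7
min_reach = max(0, 10.1 - 11.7) = max(0, -1.6) = 0

Answer: 0.0000 21.8000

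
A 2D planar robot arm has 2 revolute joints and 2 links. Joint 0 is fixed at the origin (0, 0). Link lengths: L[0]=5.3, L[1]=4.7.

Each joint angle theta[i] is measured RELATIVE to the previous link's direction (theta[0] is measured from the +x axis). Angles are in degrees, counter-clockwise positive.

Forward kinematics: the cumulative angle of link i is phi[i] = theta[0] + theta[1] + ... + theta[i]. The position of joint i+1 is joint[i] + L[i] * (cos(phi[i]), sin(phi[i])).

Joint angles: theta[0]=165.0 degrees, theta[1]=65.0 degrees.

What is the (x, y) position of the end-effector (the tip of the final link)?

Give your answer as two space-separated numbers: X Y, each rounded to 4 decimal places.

joint[0] = (0.0000, 0.0000)  (base)
link 0: phi[0] = 165 = 165 deg
  cos(165 deg) = -0.9659, sin(165 deg) = 0.2588
  joint[1] = (0.0000, 0.0000) + 5.3 * (-0.9659, 0.2588) = (0.0000 + -5.1194, 0.0000 + 1.3717) = (-5.1194, 1.3717)
link 1: phi[1] = 165 + 65 = 230 deg
  cos(230 deg) = -0.6428, sin(230 deg) = -0.7660
  joint[2] = (-5.1194, 1.3717) + 4.7 * (-0.6428, -0.7660) = (-5.1194 + -3.0211, 1.3717 + -3.6004) = (-8.1405, -2.2287)
End effector: (-8.1405, -2.2287)

Answer: -8.1405 -2.2287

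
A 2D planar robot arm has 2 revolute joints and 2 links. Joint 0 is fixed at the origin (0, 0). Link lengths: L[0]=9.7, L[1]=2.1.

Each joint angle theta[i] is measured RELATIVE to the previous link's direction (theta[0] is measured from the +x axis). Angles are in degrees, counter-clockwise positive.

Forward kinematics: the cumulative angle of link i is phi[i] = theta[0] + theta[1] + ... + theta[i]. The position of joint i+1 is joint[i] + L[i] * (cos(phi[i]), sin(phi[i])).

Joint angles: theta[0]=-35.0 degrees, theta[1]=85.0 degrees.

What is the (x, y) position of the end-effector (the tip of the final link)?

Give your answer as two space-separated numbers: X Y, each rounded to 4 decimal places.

joint[0] = (0.0000, 0.0000)  (base)
link 0: phi[0] = -35 = -35 deg
  cos(-35 deg) = 0.8192, sin(-35 deg) = -0.5736
  joint[1] = (0.0000, 0.0000) + 9.7 * (0.8192, -0.5736) = (0.0000 + 7.9458, 0.0000 + -5.5637) = (7.9458, -5.5637)
link 1: phi[1] = -35 + 85 = 50 deg
  cos(50 deg) = 0.6428, sin(50 deg) = 0.7660
  joint[2] = (7.9458, -5.5637) + 2.1 * (0.6428, 0.7660) = (7.9458 + 1.3499, -5.5637 + 1.6087) = (9.2956, -3.9550)
End effector: (9.2956, -3.9550)

Answer: 9.2956 -3.9550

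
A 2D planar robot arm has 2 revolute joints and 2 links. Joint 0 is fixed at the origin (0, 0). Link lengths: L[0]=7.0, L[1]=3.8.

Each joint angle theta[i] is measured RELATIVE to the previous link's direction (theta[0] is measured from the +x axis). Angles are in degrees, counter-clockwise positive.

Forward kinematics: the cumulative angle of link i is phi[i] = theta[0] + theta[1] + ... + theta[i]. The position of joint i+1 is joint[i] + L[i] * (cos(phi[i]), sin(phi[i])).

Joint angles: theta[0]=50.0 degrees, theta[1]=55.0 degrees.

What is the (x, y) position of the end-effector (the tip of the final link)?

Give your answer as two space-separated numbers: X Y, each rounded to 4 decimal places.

joint[0] = (0.0000, 0.0000)  (base)
link 0: phi[0] = 50 = 50 deg
  cos(50 deg) = 0.6428, sin(50 deg) = 0.7660
  joint[1] = (0.0000, 0.0000) + 7 * (0.6428, 0.7660) = (0.0000 + 4.4995, 0.0000 + 5.3623) = (4.4995, 5.3623)
link 1: phi[1] = 50 + 55 = 105 deg
  cos(105 deg) = -0.2588, sin(105 deg) = 0.9659
  joint[2] = (4.4995, 5.3623) + 3.8 * (-0.2588, 0.9659) = (4.4995 + -0.9835, 5.3623 + 3.6705) = (3.5160, 9.0328)
End effector: (3.5160, 9.0328)

Answer: 3.5160 9.0328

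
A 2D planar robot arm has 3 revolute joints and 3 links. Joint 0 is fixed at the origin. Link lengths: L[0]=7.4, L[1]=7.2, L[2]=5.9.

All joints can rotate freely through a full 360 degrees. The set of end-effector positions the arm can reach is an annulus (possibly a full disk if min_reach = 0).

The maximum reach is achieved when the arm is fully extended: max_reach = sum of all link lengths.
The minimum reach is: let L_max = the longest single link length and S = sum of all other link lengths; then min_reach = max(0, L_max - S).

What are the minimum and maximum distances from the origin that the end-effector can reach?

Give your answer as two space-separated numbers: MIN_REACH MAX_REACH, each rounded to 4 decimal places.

Link lengths: [7.4, 7.2, 5.9]
max_reach = 7.4 + 7.2 + 5.9 = 20.5
L_max = max([7.4, 7.2, 5.9]) = 7.4
S (sum of others) = 20.5 - 7.4 = 13.1
min_reach = max(0, 7.4 - 13.1) = max(0, -5.7) = 0

Answer: 0.0000 20.5000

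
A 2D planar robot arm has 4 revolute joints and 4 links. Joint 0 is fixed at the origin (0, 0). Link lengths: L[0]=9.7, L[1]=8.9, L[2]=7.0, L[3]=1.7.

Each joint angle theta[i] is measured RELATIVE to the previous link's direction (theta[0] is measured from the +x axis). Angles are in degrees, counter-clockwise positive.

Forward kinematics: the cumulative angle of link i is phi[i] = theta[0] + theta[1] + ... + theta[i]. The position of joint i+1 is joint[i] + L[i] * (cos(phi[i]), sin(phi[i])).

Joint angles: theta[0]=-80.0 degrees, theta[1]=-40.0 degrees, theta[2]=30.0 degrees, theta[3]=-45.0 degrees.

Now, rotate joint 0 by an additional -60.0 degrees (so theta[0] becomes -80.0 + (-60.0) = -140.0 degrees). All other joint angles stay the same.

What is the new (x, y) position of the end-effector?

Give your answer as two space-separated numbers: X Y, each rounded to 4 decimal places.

Answer: -24.0349 -9.2950

Derivation:
joint[0] = (0.0000, 0.0000)  (base)
link 0: phi[0] = -140 = -140 deg
  cos(-140 deg) = -0.7660, sin(-140 deg) = -0.6428
  joint[1] = (0.0000, 0.0000) + 9.7 * (-0.7660, -0.6428) = (0.0000 + -7.4306, 0.0000 + -6.2350) = (-7.4306, -6.2350)
link 1: phi[1] = -140 + -40 = -180 deg
  cos(-180 deg) = -1.0000, sin(-180 deg) = -0.0000
  joint[2] = (-7.4306, -6.2350) + 8.9 * (-1.0000, -0.0000) = (-7.4306 + -8.9000, -6.2350 + -0.0000) = (-16.3306, -6.2350)
link 2: phi[2] = -140 + -40 + 30 = -150 deg
  cos(-150 deg) = -0.8660, sin(-150 deg) = -0.5000
  joint[3] = (-16.3306, -6.2350) + 7 * (-0.8660, -0.5000) = (-16.3306 + -6.0622, -6.2350 + -3.5000) = (-22.3928, -9.7350)
link 3: phi[3] = -140 + -40 + 30 + -45 = -195 deg
  cos(-195 deg) = -0.9659, sin(-195 deg) = 0.2588
  joint[4] = (-22.3928, -9.7350) + 1.7 * (-0.9659, 0.2588) = (-22.3928 + -1.6421, -9.7350 + 0.4400) = (-24.0349, -9.2950)
End effector: (-24.0349, -9.2950)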